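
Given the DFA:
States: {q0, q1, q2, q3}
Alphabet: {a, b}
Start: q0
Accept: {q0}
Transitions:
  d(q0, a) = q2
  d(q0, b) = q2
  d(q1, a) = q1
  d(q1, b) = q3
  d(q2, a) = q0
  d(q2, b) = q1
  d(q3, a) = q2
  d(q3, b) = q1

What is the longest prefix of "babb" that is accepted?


Run the DFA, marking each prefix where the state is accepting:
  "" -> q0 [accept]
  "b" -> q2 [reject]
  "ba" -> q0 [accept]
  "bab" -> q2 [reject]
  "babb" -> q1 [reject]

"ba"


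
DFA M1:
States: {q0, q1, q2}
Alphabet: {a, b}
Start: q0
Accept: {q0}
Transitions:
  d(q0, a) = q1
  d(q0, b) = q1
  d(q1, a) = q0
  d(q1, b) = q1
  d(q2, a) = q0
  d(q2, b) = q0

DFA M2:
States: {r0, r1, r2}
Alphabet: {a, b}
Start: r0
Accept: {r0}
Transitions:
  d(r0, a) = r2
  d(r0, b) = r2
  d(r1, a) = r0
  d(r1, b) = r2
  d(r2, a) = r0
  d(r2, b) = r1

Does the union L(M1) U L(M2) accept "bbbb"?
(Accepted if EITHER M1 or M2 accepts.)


M1: final=q1 accepted=False
M2: final=r1 accepted=False

No, union rejects (neither accepts)


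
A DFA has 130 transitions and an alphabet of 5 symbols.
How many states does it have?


Each state has exactly one transition per symbol.
states = transitions / |alphabet| = 130 / 5 = 26

26


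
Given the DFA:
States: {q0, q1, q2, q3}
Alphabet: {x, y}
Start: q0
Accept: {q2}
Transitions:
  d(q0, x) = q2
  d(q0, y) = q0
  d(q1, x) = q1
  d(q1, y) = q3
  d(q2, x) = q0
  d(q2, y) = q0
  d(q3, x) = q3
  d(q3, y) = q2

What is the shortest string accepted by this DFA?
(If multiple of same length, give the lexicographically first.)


BFS by string length (lex-first path to each state shown):
  len 0: q0<-""
  len 1: q0<-"y", q2<-"x"
Found accept state at length 1.

"x"


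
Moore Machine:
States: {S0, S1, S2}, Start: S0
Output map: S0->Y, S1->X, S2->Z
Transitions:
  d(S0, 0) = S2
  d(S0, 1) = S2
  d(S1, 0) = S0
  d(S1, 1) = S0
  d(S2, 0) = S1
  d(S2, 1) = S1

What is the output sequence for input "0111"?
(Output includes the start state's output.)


Start: S0 (output Y)
  --0--> S2 (output Z)
  --1--> S1 (output X)
  --1--> S0 (output Y)
  --1--> S2 (output Z)

"YZXYZ"


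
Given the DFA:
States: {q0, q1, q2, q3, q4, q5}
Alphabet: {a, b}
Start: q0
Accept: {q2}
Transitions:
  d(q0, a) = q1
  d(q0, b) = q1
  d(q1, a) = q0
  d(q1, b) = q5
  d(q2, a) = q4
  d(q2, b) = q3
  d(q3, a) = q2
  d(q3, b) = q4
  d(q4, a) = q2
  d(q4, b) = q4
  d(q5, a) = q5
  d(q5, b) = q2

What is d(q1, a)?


Looking up transition d(q1, a)

q0


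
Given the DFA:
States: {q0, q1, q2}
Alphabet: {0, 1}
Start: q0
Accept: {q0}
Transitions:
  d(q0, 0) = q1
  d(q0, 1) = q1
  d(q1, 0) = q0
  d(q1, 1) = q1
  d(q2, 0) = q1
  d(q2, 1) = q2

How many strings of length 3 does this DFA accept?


Enumerating all length-3 strings:
  "000" -> q1 [reject]
  "001" -> q1 [reject]
  "010" -> q0 [accept]
  "011" -> q1 [reject]
  "100" -> q1 [reject]
  "101" -> q1 [reject]
  "110" -> q0 [accept]
  "111" -> q1 [reject]

2 out of 8


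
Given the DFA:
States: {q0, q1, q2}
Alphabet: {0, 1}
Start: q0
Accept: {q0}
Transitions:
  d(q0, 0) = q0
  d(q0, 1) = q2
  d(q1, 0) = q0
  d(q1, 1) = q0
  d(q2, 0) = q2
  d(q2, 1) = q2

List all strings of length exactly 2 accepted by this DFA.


All strings of length 2: 4 total
Accepted: 1

"00"


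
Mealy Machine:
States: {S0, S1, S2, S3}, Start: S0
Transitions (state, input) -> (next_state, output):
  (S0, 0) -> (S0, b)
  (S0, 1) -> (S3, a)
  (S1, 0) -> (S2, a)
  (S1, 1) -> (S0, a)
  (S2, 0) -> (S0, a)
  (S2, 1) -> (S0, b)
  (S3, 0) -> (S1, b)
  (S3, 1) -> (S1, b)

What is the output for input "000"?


Step-by-step:
  (S0, 0) -> (S0, b)
  (S0, 0) -> (S0, b)
  (S0, 0) -> (S0, b)

"bbb"


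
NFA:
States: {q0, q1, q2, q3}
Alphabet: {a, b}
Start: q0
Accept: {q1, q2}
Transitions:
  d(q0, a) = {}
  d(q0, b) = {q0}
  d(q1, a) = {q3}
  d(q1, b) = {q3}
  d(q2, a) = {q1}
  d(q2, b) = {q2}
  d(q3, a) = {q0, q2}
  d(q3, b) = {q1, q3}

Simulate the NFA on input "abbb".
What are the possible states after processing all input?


Start: {q0}
  --a--> {}
  --b--> {}
  --b--> {}
  --b--> {}

{} (empty set, no valid transitions)


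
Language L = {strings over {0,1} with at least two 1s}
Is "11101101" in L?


count('1') = 6

Yes, "11101101" is in L


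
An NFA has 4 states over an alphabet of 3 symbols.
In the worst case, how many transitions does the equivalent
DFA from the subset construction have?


Subset construction: one DFA state per subset of NFA states = 2^4 = 16 states.
Each DFA state has 3 outgoing transitions: 16 * 3 = 48

48


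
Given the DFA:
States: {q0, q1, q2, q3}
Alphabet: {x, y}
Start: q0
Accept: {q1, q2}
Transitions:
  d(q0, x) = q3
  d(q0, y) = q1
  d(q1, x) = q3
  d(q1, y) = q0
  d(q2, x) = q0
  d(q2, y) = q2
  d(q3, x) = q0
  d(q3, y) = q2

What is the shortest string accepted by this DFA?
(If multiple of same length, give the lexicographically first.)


BFS by string length (lex-first path to each state shown):
  len 0: q0<-""
  len 1: q1<-"y", q3<-"x"
Found accept state at length 1.

"y"


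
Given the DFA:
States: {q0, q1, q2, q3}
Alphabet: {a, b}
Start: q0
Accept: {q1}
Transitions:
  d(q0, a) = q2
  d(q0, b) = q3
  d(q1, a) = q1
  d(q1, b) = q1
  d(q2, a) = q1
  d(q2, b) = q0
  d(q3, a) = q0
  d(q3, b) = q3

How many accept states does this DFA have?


Accept states listed: {q1}
Counting: q1(1)

1


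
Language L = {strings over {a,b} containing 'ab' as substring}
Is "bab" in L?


'ab' occurs at index 1

Yes, "bab" is in L


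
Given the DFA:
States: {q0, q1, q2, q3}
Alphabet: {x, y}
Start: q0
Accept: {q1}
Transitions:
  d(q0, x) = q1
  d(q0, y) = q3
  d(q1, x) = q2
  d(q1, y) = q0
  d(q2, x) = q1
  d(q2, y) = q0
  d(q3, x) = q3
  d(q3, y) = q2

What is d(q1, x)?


Looking up transition d(q1, x)

q2


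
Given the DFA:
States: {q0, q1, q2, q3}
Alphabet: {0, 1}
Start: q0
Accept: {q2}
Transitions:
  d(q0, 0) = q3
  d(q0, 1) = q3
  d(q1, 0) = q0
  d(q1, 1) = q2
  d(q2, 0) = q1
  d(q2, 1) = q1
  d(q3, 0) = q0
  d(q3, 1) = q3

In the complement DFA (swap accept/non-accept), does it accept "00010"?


Trace: q0 -> q3 -> q0 -> q3 -> q3 -> q0
Final: q0
Original accept: {q2}
Complement: q0 is not in original accept

Yes, complement accepts (original rejects)


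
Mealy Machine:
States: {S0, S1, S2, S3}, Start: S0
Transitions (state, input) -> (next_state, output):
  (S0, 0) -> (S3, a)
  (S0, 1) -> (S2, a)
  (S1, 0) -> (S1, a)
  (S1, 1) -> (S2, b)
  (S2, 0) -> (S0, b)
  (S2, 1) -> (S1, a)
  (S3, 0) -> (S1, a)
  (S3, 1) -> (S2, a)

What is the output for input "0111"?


Step-by-step:
  (S0, 0) -> (S3, a)
  (S3, 1) -> (S2, a)
  (S2, 1) -> (S1, a)
  (S1, 1) -> (S2, b)

"aaab"


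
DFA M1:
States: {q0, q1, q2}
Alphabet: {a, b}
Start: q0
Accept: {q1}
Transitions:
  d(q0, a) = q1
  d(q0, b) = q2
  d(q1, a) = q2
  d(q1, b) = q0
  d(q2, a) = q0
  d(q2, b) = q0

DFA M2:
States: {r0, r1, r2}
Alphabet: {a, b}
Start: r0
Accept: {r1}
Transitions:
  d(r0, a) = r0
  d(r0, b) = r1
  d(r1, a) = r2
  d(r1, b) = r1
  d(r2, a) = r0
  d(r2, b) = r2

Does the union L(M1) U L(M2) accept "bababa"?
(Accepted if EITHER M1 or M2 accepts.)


M1: final=q0 accepted=False
M2: final=r2 accepted=False

No, union rejects (neither accepts)


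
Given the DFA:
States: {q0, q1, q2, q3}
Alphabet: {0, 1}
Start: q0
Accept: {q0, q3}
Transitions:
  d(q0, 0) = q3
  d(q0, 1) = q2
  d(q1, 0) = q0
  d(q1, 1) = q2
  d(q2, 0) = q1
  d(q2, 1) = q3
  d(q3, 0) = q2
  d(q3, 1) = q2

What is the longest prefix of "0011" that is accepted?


Run the DFA, marking each prefix where the state is accepting:
  "" -> q0 [accept]
  "0" -> q3 [accept]
  "00" -> q2 [reject]
  "001" -> q3 [accept]
  "0011" -> q2 [reject]

"001"


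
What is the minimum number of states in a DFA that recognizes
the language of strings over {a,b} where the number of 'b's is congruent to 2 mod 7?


States track (count of 'b') mod 7.
Need 7 states: one per remainder 0..6; accept = remainder 2.

7


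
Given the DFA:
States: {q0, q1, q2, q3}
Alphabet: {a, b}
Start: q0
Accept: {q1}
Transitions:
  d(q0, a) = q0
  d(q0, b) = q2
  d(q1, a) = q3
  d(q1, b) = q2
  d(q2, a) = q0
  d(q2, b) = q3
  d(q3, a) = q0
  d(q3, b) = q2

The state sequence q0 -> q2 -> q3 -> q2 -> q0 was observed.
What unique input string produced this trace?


Trace back each transition to find the symbol:
  q0 --[b]--> q2
  q2 --[b]--> q3
  q3 --[b]--> q2
  q2 --[a]--> q0

"bbba"


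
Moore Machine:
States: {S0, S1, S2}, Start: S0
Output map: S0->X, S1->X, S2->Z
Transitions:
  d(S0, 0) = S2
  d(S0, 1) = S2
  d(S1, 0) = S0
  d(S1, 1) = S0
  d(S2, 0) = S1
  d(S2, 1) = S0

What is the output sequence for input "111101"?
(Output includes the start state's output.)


Start: S0 (output X)
  --1--> S2 (output Z)
  --1--> S0 (output X)
  --1--> S2 (output Z)
  --1--> S0 (output X)
  --0--> S2 (output Z)
  --1--> S0 (output X)

"XZXZXZX"


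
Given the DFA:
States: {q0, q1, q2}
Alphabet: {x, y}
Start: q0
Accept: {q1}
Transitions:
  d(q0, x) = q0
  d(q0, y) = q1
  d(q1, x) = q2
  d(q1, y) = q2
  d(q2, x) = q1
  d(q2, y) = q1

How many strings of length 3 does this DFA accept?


Enumerating all length-3 strings:
  "xxx" -> q0 [reject]
  "xxy" -> q1 [accept]
  "xyx" -> q2 [reject]
  "xyy" -> q2 [reject]
  "yxx" -> q1 [accept]
  "yxy" -> q1 [accept]
  "yyx" -> q1 [accept]
  "yyy" -> q1 [accept]

5 out of 8


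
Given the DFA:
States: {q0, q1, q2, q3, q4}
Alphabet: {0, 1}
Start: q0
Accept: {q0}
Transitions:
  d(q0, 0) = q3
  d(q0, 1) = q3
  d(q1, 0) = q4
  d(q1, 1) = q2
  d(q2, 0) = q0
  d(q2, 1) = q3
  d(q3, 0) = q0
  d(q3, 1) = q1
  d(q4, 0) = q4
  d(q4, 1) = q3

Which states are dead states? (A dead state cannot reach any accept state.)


Forward reachability from each state:
  q0 -> reaches accept state q0 (live)
  q1 -> reaches accept state q0 (live)
  q2 -> reaches accept state q0 (live)
  q3 -> reaches accept state q0 (live)
  q4 -> reaches accept state q0 (live)

None (all states can reach an accept state)


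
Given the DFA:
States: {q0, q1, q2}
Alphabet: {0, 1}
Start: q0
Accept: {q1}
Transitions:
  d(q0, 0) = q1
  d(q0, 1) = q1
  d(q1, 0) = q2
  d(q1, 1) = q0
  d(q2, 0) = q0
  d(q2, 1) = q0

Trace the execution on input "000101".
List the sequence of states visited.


Input: 000101
d(q0, 0) = q1
d(q1, 0) = q2
d(q2, 0) = q0
d(q0, 1) = q1
d(q1, 0) = q2
d(q2, 1) = q0


q0 -> q1 -> q2 -> q0 -> q1 -> q2 -> q0


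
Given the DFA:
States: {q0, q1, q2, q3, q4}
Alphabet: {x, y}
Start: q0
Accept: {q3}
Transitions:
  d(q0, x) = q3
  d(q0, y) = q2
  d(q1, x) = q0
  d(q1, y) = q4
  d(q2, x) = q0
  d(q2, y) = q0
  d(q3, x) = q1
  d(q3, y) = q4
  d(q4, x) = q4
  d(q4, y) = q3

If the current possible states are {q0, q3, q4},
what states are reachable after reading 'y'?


Apply transition on 'y' from each current state:
  d(q0, y) = q2
  d(q3, y) = q4
  d(q4, y) = q3

{q2, q3, q4}


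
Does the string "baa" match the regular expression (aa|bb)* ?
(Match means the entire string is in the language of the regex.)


|string| = 3; first = 'b'; last = 'a'

No, "baa" does not match (aa|bb)*


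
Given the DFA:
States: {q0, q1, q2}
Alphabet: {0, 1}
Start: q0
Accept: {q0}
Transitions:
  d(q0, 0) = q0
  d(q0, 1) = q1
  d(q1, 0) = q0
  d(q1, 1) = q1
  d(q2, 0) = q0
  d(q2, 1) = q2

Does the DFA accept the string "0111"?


Trace: q0 -> q0 -> q1 -> q1 -> q1
Final state: q1
Accept states: {q0}

No, rejected (final state q1 is not an accept state)


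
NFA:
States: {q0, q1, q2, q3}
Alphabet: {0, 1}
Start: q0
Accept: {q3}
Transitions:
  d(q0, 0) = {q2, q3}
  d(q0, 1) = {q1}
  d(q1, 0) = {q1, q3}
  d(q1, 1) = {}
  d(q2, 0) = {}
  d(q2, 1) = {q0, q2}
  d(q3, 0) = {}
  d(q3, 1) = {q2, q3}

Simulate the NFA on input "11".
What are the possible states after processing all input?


Start: {q0}
  --1--> {q1}
  --1--> {}

{} (empty set, no valid transitions)


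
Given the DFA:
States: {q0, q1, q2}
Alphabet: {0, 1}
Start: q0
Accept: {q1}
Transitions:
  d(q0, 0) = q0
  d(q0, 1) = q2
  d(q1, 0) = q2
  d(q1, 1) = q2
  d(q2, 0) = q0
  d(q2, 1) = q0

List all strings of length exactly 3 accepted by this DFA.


All strings of length 3: 8 total
Accepted: 0

None


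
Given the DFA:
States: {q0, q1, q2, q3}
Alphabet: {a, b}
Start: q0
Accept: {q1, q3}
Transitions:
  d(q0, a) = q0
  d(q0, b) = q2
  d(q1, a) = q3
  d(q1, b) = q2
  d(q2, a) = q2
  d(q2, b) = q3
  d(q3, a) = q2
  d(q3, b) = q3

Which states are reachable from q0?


BFS from q0:
  layer 0: {q0}
  layer 1: {q2}
  layer 2: {q3}

{q0, q2, q3}


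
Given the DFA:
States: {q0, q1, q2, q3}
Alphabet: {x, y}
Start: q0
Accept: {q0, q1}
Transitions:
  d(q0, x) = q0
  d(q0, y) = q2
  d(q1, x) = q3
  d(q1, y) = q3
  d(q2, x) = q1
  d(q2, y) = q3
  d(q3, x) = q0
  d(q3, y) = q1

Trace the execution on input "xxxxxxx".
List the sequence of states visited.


Input: xxxxxxx
d(q0, x) = q0
d(q0, x) = q0
d(q0, x) = q0
d(q0, x) = q0
d(q0, x) = q0
d(q0, x) = q0
d(q0, x) = q0


q0 -> q0 -> q0 -> q0 -> q0 -> q0 -> q0 -> q0


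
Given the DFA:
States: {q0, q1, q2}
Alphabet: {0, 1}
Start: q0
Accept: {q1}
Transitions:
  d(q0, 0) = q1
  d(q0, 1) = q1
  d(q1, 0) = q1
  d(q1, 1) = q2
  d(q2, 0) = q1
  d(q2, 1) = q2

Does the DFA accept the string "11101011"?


Trace: q0 -> q1 -> q2 -> q2 -> q1 -> q2 -> q1 -> q2 -> q2
Final state: q2
Accept states: {q1}

No, rejected (final state q2 is not an accept state)


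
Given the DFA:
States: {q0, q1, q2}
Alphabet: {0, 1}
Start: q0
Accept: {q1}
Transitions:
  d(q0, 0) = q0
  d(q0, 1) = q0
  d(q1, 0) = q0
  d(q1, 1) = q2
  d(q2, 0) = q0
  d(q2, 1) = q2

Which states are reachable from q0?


BFS from q0:
  layer 0: {q0}

{q0}


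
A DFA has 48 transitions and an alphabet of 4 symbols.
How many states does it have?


Each state has exactly one transition per symbol.
states = transitions / |alphabet| = 48 / 4 = 12

12


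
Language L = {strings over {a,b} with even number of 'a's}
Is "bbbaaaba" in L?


count('a') = 4; 4 mod 2 = 0

Yes, "bbbaaaba" is in L


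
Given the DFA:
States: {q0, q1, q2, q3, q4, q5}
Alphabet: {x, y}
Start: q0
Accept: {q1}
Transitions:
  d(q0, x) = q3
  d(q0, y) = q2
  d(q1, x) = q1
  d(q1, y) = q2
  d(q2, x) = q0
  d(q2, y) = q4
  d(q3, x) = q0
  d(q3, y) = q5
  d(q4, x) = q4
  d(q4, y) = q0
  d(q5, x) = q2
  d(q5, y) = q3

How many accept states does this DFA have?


Accept states listed: {q1}
Counting: q1(1)

1


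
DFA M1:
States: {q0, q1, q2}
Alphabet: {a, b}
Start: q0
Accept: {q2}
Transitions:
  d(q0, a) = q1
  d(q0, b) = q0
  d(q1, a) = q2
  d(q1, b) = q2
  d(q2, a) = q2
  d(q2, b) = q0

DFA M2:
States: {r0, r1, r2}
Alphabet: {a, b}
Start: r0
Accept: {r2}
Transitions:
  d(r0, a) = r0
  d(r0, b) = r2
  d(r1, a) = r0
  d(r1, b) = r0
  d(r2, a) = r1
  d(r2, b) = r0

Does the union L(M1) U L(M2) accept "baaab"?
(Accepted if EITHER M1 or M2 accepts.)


M1: final=q0 accepted=False
M2: final=r2 accepted=True

Yes, union accepts


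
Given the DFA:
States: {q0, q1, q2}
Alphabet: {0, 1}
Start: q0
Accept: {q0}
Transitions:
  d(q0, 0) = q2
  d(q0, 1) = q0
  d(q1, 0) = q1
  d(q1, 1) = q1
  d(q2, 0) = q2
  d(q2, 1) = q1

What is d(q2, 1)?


Looking up transition d(q2, 1)

q1


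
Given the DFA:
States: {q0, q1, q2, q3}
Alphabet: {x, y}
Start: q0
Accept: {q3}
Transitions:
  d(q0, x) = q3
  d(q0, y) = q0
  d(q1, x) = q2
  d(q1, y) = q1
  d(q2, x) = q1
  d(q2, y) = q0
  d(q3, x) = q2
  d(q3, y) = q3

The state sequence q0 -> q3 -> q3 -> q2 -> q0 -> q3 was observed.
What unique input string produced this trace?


Trace back each transition to find the symbol:
  q0 --[x]--> q3
  q3 --[y]--> q3
  q3 --[x]--> q2
  q2 --[y]--> q0
  q0 --[x]--> q3

"xyxyx"


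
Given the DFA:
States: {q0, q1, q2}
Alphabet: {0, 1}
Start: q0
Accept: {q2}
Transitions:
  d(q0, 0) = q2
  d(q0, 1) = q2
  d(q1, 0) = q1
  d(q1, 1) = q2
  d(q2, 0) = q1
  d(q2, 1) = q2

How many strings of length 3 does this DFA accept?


Enumerating all length-3 strings:
  "000" -> q1 [reject]
  "001" -> q2 [accept]
  "010" -> q1 [reject]
  "011" -> q2 [accept]
  "100" -> q1 [reject]
  "101" -> q2 [accept]
  "110" -> q1 [reject]
  "111" -> q2 [accept]

4 out of 8


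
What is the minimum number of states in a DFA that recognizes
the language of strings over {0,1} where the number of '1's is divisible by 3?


States track (count of '1') mod 3.
Need 3 states: one per remainder 0..2; accept = remainder 0.

3


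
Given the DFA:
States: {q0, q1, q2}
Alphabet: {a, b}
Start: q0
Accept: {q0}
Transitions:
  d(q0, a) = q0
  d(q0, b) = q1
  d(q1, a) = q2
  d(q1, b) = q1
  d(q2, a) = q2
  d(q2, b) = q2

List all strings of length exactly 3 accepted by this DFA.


All strings of length 3: 8 total
Accepted: 1

"aaa"


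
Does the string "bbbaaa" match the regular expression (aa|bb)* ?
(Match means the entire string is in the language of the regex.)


|string| = 6; first = 'b'; last = 'a'

No, "bbbaaa" does not match (aa|bb)*


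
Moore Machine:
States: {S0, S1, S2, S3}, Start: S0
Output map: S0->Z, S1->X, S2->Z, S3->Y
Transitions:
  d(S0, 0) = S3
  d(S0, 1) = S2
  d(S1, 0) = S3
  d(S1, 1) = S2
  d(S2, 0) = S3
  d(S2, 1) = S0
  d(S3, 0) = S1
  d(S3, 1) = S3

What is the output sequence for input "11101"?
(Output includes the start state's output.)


Start: S0 (output Z)
  --1--> S2 (output Z)
  --1--> S0 (output Z)
  --1--> S2 (output Z)
  --0--> S3 (output Y)
  --1--> S3 (output Y)

"ZZZZYY"


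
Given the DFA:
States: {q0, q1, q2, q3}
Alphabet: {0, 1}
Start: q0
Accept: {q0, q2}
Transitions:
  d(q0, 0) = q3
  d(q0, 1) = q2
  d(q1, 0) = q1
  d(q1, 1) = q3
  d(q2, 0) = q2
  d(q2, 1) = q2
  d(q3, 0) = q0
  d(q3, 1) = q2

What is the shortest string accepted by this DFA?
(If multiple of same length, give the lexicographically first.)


BFS by string length (lex-first path to each state shown):
  len 0: q0<-""
Found accept state at length 0.

"" (empty string)


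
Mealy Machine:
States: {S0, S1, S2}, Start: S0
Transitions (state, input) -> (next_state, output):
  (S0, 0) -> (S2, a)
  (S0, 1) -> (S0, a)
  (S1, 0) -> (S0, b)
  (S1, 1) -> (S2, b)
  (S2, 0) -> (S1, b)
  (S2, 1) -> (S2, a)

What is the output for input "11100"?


Step-by-step:
  (S0, 1) -> (S0, a)
  (S0, 1) -> (S0, a)
  (S0, 1) -> (S0, a)
  (S0, 0) -> (S2, a)
  (S2, 0) -> (S1, b)

"aaaab"


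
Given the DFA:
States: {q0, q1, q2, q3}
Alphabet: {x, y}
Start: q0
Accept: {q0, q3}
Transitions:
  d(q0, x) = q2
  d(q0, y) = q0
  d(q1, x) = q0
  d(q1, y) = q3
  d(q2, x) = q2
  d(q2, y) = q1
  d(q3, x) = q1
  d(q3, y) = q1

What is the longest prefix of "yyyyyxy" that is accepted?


Run the DFA, marking each prefix where the state is accepting:
  "" -> q0 [accept]
  "y" -> q0 [accept]
  "yy" -> q0 [accept]
  "yyy" -> q0 [accept]
  "yyyy" -> q0 [accept]
  "yyyyy" -> q0 [accept]
  "yyyyyx" -> q2 [reject]
  "yyyyyxy" -> q1 [reject]

"yyyyy"


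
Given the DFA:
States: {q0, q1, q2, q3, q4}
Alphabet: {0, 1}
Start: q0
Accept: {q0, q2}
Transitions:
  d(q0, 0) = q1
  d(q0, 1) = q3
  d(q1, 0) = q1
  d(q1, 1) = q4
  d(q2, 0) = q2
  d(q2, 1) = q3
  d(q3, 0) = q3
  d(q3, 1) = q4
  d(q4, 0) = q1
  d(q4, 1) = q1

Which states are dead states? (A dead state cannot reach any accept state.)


Forward reachability from each state:
  q0 -> reaches accept state q0 (live)
  q1 -> reaches {q1, q4}, no accept state (dead)
  q2 -> reaches accept state q2 (live)
  q3 -> reaches {q1, q3, q4}, no accept state (dead)
  q4 -> reaches {q1, q4}, no accept state (dead)

{q1, q3, q4}


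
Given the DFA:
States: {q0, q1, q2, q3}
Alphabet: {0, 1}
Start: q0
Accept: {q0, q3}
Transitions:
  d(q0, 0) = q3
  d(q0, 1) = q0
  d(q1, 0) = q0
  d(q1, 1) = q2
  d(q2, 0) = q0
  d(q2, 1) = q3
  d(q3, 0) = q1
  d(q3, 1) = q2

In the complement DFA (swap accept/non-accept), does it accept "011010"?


Trace: q0 -> q3 -> q2 -> q3 -> q1 -> q2 -> q0
Final: q0
Original accept: {q0, q3}
Complement: q0 is in original accept

No, complement rejects (original accepts)


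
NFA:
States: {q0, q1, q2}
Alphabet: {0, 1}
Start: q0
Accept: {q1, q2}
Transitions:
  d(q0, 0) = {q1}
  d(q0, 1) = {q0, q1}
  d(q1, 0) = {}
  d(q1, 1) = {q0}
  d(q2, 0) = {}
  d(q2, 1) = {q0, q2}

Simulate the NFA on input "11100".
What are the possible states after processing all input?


Start: {q0}
  --1--> {q0, q1}
  --1--> {q0, q1}
  --1--> {q0, q1}
  --0--> {q1}
  --0--> {}

{} (empty set, no valid transitions)


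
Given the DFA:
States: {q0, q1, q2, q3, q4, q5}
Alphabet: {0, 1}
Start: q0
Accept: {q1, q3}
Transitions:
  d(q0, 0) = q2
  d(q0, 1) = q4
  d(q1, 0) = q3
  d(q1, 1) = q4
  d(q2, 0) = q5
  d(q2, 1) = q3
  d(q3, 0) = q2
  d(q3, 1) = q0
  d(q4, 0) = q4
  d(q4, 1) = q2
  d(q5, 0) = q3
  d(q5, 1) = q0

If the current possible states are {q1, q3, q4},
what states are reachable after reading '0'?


Apply transition on '0' from each current state:
  d(q1, 0) = q3
  d(q3, 0) = q2
  d(q4, 0) = q4

{q2, q3, q4}


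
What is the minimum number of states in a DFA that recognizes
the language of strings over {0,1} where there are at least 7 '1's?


States: count = 0, 1, ..., 6, and a final '>= 7' state.
Total: 7 + 1 = 8. Accept = '>= 7' state.

8


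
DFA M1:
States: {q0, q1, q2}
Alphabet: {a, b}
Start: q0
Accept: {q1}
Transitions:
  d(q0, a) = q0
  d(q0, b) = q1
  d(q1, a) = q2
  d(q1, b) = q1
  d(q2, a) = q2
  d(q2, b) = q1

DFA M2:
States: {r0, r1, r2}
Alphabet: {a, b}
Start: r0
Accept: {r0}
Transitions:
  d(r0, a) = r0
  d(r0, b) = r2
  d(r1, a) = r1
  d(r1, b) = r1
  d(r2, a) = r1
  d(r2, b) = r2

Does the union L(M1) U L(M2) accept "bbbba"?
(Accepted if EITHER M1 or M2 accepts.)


M1: final=q2 accepted=False
M2: final=r1 accepted=False

No, union rejects (neither accepts)


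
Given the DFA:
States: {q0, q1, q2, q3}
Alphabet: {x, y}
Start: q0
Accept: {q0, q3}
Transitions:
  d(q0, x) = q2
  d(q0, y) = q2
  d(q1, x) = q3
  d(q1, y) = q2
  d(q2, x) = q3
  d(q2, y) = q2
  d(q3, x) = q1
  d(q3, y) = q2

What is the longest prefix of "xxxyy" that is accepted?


Run the DFA, marking each prefix where the state is accepting:
  "" -> q0 [accept]
  "x" -> q2 [reject]
  "xx" -> q3 [accept]
  "xxx" -> q1 [reject]
  "xxxy" -> q2 [reject]
  "xxxyy" -> q2 [reject]

"xx"


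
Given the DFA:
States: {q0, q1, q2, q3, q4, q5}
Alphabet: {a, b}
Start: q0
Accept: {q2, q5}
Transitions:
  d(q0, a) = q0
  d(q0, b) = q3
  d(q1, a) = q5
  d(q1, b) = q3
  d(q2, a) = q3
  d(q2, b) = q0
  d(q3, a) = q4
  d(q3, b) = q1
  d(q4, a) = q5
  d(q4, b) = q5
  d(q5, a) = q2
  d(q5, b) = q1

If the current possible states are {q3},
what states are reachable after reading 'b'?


Apply transition on 'b' from each current state:
  d(q3, b) = q1

{q1}


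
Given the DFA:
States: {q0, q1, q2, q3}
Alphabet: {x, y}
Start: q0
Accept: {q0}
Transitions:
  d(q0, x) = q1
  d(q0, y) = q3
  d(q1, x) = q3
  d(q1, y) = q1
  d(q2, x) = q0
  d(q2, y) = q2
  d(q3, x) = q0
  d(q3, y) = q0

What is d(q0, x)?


Looking up transition d(q0, x)

q1


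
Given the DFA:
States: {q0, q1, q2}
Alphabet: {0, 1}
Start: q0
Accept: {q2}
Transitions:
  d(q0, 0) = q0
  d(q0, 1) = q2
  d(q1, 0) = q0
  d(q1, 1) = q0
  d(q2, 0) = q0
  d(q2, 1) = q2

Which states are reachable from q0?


BFS from q0:
  layer 0: {q0}
  layer 1: {q2}

{q0, q2}


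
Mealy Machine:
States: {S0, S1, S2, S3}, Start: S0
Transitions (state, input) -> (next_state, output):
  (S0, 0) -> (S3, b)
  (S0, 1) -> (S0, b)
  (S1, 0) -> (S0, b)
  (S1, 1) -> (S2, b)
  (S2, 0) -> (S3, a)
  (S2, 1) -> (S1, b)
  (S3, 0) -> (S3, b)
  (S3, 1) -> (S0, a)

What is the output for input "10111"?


Step-by-step:
  (S0, 1) -> (S0, b)
  (S0, 0) -> (S3, b)
  (S3, 1) -> (S0, a)
  (S0, 1) -> (S0, b)
  (S0, 1) -> (S0, b)

"bbabb"


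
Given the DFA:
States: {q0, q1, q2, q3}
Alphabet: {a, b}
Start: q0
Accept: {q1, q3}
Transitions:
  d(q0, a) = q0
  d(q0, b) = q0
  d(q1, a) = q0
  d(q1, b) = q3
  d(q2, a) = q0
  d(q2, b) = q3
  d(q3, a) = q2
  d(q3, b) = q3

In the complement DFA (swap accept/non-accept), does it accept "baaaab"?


Trace: q0 -> q0 -> q0 -> q0 -> q0 -> q0 -> q0
Final: q0
Original accept: {q1, q3}
Complement: q0 is not in original accept

Yes, complement accepts (original rejects)


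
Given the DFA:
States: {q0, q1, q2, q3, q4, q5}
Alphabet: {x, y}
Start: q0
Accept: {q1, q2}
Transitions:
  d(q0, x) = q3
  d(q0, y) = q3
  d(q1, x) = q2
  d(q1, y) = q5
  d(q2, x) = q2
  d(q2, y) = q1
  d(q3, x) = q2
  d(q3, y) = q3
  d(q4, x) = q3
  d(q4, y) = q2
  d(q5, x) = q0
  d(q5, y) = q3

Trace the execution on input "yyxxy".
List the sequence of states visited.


Input: yyxxy
d(q0, y) = q3
d(q3, y) = q3
d(q3, x) = q2
d(q2, x) = q2
d(q2, y) = q1


q0 -> q3 -> q3 -> q2 -> q2 -> q1


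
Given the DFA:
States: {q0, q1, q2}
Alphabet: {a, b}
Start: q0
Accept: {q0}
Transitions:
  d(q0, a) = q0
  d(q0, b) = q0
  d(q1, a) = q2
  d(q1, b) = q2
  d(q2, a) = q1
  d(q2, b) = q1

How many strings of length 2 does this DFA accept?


Enumerating all length-2 strings:
  "aa" -> q0 [accept]
  "ab" -> q0 [accept]
  "ba" -> q0 [accept]
  "bb" -> q0 [accept]

4 out of 4


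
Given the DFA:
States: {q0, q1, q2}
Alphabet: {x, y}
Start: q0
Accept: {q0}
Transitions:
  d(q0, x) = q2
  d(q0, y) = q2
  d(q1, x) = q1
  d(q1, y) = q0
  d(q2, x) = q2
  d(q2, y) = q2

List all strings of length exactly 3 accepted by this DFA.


All strings of length 3: 8 total
Accepted: 0

None


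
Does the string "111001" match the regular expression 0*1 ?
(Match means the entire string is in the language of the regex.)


|string| = 6; first = '1'; last = '1'

No, "111001" does not match 0*1


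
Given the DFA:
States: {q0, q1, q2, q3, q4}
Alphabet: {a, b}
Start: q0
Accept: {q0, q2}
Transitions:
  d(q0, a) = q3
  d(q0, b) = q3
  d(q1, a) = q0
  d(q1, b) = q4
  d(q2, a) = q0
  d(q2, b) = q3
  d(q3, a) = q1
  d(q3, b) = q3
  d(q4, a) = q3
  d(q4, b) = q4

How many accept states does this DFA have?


Accept states listed: {q0, q2}
Counting: q0(1) q2(2)

2


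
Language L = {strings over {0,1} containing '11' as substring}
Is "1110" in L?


'11' occurs at index 0

Yes, "1110" is in L


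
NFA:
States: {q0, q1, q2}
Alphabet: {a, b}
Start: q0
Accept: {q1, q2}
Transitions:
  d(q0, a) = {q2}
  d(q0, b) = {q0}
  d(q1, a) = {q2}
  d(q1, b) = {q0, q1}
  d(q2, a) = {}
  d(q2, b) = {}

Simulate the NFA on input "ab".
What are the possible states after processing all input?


Start: {q0}
  --a--> {q2}
  --b--> {}

{} (empty set, no valid transitions)


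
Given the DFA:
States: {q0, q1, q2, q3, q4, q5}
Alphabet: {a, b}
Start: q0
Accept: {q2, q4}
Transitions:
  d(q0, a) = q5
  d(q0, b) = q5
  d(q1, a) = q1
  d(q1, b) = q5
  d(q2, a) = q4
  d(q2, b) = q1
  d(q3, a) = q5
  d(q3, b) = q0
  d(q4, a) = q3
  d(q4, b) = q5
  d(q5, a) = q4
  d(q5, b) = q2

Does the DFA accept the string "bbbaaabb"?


Trace: q0 -> q5 -> q2 -> q1 -> q1 -> q1 -> q1 -> q5 -> q2
Final state: q2
Accept states: {q2, q4}

Yes, accepted (final state q2 is an accept state)


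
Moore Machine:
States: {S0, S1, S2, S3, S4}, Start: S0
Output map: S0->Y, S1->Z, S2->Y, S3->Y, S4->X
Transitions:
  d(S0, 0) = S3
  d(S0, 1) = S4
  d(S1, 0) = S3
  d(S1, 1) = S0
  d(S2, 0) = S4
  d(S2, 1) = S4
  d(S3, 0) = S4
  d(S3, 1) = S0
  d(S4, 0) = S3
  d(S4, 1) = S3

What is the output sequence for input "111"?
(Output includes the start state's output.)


Start: S0 (output Y)
  --1--> S4 (output X)
  --1--> S3 (output Y)
  --1--> S0 (output Y)

"YXYY"


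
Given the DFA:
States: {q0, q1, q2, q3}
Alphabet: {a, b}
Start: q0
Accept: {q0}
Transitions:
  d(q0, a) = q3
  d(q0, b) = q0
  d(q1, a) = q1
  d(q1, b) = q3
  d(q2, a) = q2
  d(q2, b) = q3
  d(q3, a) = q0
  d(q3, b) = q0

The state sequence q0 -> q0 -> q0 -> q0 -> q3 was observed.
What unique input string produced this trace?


Trace back each transition to find the symbol:
  q0 --[b]--> q0
  q0 --[b]--> q0
  q0 --[b]--> q0
  q0 --[a]--> q3

"bbba"


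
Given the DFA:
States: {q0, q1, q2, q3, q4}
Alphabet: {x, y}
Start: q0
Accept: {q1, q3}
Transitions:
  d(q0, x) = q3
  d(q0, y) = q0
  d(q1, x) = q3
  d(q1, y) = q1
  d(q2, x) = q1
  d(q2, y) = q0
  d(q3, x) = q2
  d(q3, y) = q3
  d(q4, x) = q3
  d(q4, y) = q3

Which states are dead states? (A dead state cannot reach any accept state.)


Forward reachability from each state:
  q0 -> reaches accept state q1 (live)
  q1 -> reaches accept state q1 (live)
  q2 -> reaches accept state q1 (live)
  q3 -> reaches accept state q1 (live)
  q4 -> reaches accept state q1 (live)

None (all states can reach an accept state)


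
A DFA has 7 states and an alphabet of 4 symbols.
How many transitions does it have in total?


Each state has exactly one transition per symbol.
7 * 4 = 28

28


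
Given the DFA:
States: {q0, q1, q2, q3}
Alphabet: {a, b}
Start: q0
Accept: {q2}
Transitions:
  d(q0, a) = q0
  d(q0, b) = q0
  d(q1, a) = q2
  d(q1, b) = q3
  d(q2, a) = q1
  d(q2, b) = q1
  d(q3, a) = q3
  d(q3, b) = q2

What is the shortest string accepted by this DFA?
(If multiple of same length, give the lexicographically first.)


BFS by string length (lex-first path to each state shown):
  len 0: q0<-""
  len 1: q0<-"a"
  len 2: q0<-"aa"
  len 3: q0<-"aaa"
  len 4: q0<-"aaaa"
  len 5: q0<-"aaaaa"
  len 6: q0<-"aaaaaa"
  len 7: q0<-"aaaaaaa"
  len 8: q0<-"aaaaaaaa"

No string accepted (empty language)


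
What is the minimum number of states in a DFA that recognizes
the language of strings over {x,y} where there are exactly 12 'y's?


States: count = 0, 1, ..., 12 (that's 13 states), plus a dead state for count > 12.
Total: 13 + 1 = 14. Accept = count-12 state.

14


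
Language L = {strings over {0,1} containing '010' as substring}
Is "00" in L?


'010' does not occur

No, "00" is not in L


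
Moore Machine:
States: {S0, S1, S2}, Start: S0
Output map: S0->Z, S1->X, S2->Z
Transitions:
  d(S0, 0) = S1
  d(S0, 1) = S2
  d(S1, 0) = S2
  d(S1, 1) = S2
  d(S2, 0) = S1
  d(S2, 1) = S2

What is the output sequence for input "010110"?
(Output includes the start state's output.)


Start: S0 (output Z)
  --0--> S1 (output X)
  --1--> S2 (output Z)
  --0--> S1 (output X)
  --1--> S2 (output Z)
  --1--> S2 (output Z)
  --0--> S1 (output X)

"ZXZXZZX"


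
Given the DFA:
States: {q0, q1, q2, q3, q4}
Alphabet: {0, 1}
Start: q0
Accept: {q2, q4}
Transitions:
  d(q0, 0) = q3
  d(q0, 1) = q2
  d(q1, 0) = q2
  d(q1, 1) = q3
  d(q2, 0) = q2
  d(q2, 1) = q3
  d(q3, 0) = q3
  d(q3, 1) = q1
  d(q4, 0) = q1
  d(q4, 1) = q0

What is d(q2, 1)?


Looking up transition d(q2, 1)

q3


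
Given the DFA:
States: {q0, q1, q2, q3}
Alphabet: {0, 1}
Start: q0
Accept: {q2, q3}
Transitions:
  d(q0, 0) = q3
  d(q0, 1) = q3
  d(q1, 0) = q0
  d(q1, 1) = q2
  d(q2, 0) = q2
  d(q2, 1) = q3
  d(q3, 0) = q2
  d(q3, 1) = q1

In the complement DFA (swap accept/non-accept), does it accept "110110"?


Trace: q0 -> q3 -> q1 -> q0 -> q3 -> q1 -> q0
Final: q0
Original accept: {q2, q3}
Complement: q0 is not in original accept

Yes, complement accepts (original rejects)


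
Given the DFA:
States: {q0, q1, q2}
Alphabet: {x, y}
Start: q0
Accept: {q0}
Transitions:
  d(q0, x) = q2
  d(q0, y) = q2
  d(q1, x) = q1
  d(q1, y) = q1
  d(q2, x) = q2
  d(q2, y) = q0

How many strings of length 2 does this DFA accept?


Enumerating all length-2 strings:
  "xx" -> q2 [reject]
  "xy" -> q0 [accept]
  "yx" -> q2 [reject]
  "yy" -> q0 [accept]

2 out of 4


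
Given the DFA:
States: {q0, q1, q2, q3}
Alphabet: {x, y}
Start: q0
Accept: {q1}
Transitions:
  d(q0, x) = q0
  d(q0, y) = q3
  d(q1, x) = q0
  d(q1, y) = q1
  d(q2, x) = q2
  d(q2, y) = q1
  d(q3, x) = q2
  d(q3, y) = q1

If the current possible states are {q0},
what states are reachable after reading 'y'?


Apply transition on 'y' from each current state:
  d(q0, y) = q3

{q3}


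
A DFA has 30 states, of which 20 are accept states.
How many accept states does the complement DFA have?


Complement swaps accept and non-accept states.
30 - 20 = 10

10


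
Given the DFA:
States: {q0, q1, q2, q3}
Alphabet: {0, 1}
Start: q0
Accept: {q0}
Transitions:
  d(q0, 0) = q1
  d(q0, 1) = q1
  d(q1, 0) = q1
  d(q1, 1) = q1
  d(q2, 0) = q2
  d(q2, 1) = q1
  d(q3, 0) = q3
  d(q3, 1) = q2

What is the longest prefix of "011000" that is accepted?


Run the DFA, marking each prefix where the state is accepting:
  "" -> q0 [accept]
  "0" -> q1 [reject]
  "01" -> q1 [reject]
  "011" -> q1 [reject]
  "0110" -> q1 [reject]
  "01100" -> q1 [reject]
  "011000" -> q1 [reject]

""


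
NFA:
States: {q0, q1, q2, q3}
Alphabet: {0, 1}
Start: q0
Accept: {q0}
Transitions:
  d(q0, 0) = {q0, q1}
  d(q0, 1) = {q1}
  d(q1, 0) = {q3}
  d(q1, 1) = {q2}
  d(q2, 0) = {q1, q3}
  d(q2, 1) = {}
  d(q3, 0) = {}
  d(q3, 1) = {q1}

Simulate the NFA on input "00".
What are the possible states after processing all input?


Start: {q0}
  --0--> {q0, q1}
  --0--> {q0, q1, q3}

{q0, q1, q3}


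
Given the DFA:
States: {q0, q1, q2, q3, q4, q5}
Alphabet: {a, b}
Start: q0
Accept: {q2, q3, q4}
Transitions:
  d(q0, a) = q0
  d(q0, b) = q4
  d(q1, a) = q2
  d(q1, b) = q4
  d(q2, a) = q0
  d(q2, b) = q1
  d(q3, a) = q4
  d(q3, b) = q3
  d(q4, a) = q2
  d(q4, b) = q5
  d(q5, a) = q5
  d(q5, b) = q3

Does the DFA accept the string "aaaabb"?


Trace: q0 -> q0 -> q0 -> q0 -> q0 -> q4 -> q5
Final state: q5
Accept states: {q2, q3, q4}

No, rejected (final state q5 is not an accept state)


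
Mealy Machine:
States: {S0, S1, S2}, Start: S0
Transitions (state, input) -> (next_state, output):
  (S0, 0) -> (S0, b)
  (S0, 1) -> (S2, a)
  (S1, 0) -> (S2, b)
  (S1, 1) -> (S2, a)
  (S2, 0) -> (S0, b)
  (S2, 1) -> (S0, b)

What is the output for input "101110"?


Step-by-step:
  (S0, 1) -> (S2, a)
  (S2, 0) -> (S0, b)
  (S0, 1) -> (S2, a)
  (S2, 1) -> (S0, b)
  (S0, 1) -> (S2, a)
  (S2, 0) -> (S0, b)

"ababab"


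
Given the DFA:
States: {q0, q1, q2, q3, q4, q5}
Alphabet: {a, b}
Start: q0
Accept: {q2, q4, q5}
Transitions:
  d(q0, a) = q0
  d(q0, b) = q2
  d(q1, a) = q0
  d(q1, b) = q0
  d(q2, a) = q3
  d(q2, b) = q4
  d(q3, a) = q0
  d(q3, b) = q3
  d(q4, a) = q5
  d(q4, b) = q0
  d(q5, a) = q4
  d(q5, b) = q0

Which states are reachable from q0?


BFS from q0:
  layer 0: {q0}
  layer 1: {q2}
  layer 2: {q3, q4}
  layer 3: {q5}

{q0, q2, q3, q4, q5}


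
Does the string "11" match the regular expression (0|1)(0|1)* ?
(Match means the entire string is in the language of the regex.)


|string| = 2; first = '1'; last = '1'

Yes, "11" matches (0|1)(0|1)*


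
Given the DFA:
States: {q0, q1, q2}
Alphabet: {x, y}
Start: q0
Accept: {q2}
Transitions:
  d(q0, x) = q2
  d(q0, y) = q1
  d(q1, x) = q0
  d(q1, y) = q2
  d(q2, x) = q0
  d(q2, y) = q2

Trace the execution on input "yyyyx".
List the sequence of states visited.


Input: yyyyx
d(q0, y) = q1
d(q1, y) = q2
d(q2, y) = q2
d(q2, y) = q2
d(q2, x) = q0


q0 -> q1 -> q2 -> q2 -> q2 -> q0


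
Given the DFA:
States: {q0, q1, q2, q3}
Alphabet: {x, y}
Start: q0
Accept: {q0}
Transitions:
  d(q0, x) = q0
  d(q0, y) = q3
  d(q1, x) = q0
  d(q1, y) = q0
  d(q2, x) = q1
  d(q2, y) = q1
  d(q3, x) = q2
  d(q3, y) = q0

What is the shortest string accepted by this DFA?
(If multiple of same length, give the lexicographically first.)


BFS by string length (lex-first path to each state shown):
  len 0: q0<-""
Found accept state at length 0.

"" (empty string)


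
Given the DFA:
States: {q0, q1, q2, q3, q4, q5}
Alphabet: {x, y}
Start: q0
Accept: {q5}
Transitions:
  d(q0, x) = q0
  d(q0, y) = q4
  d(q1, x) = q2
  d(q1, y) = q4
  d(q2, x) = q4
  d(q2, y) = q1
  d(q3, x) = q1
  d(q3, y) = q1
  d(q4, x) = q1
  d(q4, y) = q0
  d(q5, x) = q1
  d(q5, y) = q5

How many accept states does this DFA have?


Accept states listed: {q5}
Counting: q5(1)

1


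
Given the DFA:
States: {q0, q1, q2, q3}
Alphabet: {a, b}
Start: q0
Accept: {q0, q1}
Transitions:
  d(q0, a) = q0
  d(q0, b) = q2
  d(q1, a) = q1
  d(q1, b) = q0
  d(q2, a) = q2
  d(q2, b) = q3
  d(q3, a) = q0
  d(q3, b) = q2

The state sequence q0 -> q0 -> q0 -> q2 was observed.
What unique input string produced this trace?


Trace back each transition to find the symbol:
  q0 --[a]--> q0
  q0 --[a]--> q0
  q0 --[b]--> q2

"aab"


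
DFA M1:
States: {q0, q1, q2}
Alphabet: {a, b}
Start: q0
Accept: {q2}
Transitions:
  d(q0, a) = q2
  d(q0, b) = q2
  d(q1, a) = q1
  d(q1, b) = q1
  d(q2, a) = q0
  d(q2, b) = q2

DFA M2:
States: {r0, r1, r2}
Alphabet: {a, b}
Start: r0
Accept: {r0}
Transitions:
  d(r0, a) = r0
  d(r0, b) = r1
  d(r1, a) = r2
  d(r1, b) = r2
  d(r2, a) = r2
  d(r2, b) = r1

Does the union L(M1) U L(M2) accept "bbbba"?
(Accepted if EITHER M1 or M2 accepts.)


M1: final=q0 accepted=False
M2: final=r2 accepted=False

No, union rejects (neither accepts)


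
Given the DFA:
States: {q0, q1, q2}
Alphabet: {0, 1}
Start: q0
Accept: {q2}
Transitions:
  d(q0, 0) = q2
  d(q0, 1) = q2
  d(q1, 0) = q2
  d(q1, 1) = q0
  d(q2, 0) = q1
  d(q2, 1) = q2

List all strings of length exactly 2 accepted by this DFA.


All strings of length 2: 4 total
Accepted: 2

"01", "11"


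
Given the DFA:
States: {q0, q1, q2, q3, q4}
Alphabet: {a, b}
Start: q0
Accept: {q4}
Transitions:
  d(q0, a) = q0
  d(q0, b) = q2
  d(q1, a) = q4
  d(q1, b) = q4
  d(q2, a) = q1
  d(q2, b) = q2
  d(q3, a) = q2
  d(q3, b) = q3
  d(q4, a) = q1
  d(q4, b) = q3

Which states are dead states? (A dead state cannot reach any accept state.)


Forward reachability from each state:
  q0 -> reaches accept state q4 (live)
  q1 -> reaches accept state q4 (live)
  q2 -> reaches accept state q4 (live)
  q3 -> reaches accept state q4 (live)
  q4 -> reaches accept state q4 (live)

None (all states can reach an accept state)


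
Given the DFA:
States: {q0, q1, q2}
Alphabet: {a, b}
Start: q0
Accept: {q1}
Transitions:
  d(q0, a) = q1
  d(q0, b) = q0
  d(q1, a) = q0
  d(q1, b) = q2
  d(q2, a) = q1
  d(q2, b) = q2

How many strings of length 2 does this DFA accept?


Enumerating all length-2 strings:
  "aa" -> q0 [reject]
  "ab" -> q2 [reject]
  "ba" -> q1 [accept]
  "bb" -> q0 [reject]

1 out of 4


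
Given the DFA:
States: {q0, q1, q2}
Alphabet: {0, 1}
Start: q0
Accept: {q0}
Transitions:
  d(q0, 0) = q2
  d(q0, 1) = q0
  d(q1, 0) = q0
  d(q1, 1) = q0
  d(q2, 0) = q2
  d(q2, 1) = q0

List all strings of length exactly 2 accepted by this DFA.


All strings of length 2: 4 total
Accepted: 2

"01", "11"


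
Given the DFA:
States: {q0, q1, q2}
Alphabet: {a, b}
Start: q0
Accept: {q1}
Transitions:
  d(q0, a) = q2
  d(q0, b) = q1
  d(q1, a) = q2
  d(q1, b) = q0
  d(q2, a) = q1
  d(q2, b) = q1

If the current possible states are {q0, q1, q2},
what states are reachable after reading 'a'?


Apply transition on 'a' from each current state:
  d(q0, a) = q2
  d(q1, a) = q2
  d(q2, a) = q1

{q1, q2}


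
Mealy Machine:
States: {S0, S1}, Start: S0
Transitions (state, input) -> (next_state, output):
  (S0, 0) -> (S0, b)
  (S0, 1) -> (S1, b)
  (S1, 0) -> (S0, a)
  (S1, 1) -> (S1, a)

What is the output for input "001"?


Step-by-step:
  (S0, 0) -> (S0, b)
  (S0, 0) -> (S0, b)
  (S0, 1) -> (S1, b)

"bbb"


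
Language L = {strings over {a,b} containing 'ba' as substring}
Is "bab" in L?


'ba' occurs at index 0

Yes, "bab" is in L


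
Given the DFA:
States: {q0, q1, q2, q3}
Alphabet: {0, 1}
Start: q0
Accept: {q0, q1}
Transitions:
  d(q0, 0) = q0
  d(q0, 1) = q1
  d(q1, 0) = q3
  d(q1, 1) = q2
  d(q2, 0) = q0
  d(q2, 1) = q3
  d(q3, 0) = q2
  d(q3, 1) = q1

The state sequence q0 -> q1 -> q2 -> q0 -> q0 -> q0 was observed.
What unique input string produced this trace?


Trace back each transition to find the symbol:
  q0 --[1]--> q1
  q1 --[1]--> q2
  q2 --[0]--> q0
  q0 --[0]--> q0
  q0 --[0]--> q0

"11000"


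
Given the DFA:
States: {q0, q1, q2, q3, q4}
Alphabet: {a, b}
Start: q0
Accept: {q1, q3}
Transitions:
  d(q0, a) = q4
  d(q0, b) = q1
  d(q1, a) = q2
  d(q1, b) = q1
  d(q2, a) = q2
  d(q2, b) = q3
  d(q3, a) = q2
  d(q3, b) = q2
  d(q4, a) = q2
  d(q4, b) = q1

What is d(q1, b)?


Looking up transition d(q1, b)

q1


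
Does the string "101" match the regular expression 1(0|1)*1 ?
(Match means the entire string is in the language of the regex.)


|string| = 3; first = '1'; last = '1'

Yes, "101" matches 1(0|1)*1
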